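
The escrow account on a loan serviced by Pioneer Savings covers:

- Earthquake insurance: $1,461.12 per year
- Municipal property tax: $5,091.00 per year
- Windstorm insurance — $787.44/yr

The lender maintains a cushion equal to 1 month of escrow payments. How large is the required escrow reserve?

$611.63

Earthquake insurance: $1,461.12/yr
Municipal property tax: $5,091.00/yr
Windstorm insurance: $787.44/yr
Combined annual = $7,339.56
Monthly = $7,339.56 ÷ 12 = $611.63
Reserve = 1 × $611.63 = $611.63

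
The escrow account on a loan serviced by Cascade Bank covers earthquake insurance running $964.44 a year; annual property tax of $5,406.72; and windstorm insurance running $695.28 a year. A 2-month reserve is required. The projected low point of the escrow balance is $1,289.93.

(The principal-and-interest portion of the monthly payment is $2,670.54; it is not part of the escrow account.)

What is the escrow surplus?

$112.19

Earthquake insurance — $964.44
Property tax — $5,406.72
Windstorm insurance — $695.28
Combined annual = $7,066.44
Per month = $7,066.44 / 12 = $588.87
Cushion = 2 × $588.87 = $1,177.74
Surplus = $1,289.93 − $1,177.74 = $112.19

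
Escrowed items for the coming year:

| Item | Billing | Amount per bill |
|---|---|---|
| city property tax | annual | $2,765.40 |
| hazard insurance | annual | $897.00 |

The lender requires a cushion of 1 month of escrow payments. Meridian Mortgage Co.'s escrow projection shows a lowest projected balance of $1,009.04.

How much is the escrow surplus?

$703.84

City property tax = $2,765.40
Hazard insurance = $897.00
Total per year = $2,765.40 + $897.00 = $3,662.40
Monthly escrow = $3,662.40 ÷ 12 = $305.20
Cushion = 1 × $305.20 = $305.20
Surplus = $1,009.04 − $305.20 = $703.84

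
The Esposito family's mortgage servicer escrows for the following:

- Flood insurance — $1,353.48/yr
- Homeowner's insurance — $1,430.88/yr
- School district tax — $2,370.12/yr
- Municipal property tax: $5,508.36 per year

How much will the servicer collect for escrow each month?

$888.57

Flood insurance — $1,353.48/yr
Homeowner's insurance — $1,430.88/yr
School district tax — $2,370.12/yr
Municipal property tax — $5,508.36/yr
Combined annual = $10,662.84
Monthly = $10,662.84 / 12 = $888.57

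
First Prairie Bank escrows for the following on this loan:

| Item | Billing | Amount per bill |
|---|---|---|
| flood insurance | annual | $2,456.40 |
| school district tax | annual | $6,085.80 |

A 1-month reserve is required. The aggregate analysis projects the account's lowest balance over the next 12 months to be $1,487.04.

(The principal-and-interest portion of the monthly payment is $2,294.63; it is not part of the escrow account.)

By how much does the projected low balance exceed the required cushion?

$775.19

Flood insurance = $2,456.40 annually
School district tax = $6,085.80 annually
Annual escrow total = $8,542.20
Per month = $8,542.20 / 12 = $711.85
Required reserve = 1 × $711.85 = $711.85
Excess over cushion: $1,487.04 − $711.85 = $775.19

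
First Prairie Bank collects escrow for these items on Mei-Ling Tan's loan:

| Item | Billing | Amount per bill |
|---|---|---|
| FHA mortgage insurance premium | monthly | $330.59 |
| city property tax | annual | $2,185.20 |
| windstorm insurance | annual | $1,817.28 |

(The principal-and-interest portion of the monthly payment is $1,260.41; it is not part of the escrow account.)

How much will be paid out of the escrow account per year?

FHA mortgage insurance premium — $330.59 × 12 = $3,967.08 annually
City property tax — $2,185.20 annually
Windstorm insurance — $1,817.28 annually
Total per year = $3,967.08 + $2,185.20 + $1,817.28 = $7,969.56

$7,969.56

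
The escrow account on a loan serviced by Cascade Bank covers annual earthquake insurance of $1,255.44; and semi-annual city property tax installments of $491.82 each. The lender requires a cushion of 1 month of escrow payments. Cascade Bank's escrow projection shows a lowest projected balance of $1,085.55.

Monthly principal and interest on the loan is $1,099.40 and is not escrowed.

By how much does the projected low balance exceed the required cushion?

Earthquake insurance: $1,255.44/yr
City property tax: $491.82 × 2 = $983.64/yr
Yearly total = $2,239.08
Monthly escrow = $2,239.08 ÷ 12 = $186.59
Required reserve = 1 × $186.59 = $186.59
Surplus = $1,085.55 − $186.59 = $898.96

$898.96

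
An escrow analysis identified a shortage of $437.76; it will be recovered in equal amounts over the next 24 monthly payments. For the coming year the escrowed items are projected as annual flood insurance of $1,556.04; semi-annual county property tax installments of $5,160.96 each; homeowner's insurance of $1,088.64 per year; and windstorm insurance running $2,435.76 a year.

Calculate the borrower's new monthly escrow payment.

Flood insurance = $1,556.04/yr
County property tax = $5,160.96 × 2 = $10,321.92/yr
Homeowner's insurance = $1,088.64/yr
Windstorm insurance = $2,435.76/yr
Combined annual = $15,402.36
Per month = $15,402.36 ÷ 12 = $1,283.53
Shortage spread = $437.76 / 24 = $18.24/mo
New monthly escrow = $1,283.53 + $18.24 = $1,301.77

$1,301.77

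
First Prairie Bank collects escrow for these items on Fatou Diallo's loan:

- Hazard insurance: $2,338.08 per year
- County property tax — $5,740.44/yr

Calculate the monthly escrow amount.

Hazard insurance: $2,338.08/yr
County property tax: $5,740.44/yr
Total annual escrow = $2,338.08 + $5,740.44 = $8,078.52
Base monthly escrow = $8,078.52 / 12 = $673.21

$673.21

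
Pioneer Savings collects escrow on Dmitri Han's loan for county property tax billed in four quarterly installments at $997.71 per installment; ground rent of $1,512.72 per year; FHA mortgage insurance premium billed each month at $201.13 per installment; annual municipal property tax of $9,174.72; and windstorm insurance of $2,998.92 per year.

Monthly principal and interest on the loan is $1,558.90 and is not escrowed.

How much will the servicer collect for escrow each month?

$1,674.23

County property tax — $997.71 × 4 = $3,990.84 annually
Ground rent — $1,512.72 annually
FHA mortgage insurance premium — $201.13 × 12 = $2,413.56 annually
Municipal property tax — $9,174.72 annually
Windstorm insurance — $2,998.92 annually
Total per year = $3,990.84 + $1,512.72 + $2,413.56 + $9,174.72 + $2,998.92 = $20,090.76
Monthly escrow = $20,090.76 / 12 = $1,674.23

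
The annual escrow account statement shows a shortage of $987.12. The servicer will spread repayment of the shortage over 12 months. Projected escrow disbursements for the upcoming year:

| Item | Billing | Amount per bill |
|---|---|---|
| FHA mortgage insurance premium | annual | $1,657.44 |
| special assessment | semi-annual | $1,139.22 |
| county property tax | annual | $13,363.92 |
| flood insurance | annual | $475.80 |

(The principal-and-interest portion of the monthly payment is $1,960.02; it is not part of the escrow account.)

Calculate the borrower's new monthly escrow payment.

$1,563.56

FHA mortgage insurance premium = $1,657.44
Special assessment = $1,139.22 × 2 = $2,278.44
County property tax = $13,363.92
Flood insurance = $475.80
Yearly total = $17,775.60
Per month = $17,775.60 ÷ 12 = $1,481.30
Shortage per month = $987.12 ÷ 12 = $82.26
Adjusted monthly = $1,481.30 + $82.26 = $1,563.56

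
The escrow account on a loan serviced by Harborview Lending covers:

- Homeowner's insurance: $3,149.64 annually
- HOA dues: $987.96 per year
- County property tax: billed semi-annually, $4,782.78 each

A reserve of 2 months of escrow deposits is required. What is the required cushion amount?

$2,283.86

Homeowner's insurance = $3,149.64
HOA dues = $987.96
County property tax = $4,782.78 × 2 = $9,565.56
Yearly total = $3,149.64 + $987.96 + $9,565.56 = $13,703.16
Base monthly escrow = $13,703.16 / 12 = $1,141.93
Cushion = 2 × $1,141.93 = $2,283.86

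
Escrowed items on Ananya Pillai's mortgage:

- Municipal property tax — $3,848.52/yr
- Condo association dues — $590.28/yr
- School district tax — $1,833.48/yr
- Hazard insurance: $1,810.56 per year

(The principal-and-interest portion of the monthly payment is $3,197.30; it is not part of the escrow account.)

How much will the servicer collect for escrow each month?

$673.57

Municipal property tax: $3,848.52 per year
Condo association dues: $590.28 per year
School district tax: $1,833.48 per year
Hazard insurance: $1,810.56 per year
Total per year = $3,848.52 + $590.28 + $1,833.48 + $1,810.56 = $8,082.84
Monthly escrow = $8,082.84 / 12 = $673.57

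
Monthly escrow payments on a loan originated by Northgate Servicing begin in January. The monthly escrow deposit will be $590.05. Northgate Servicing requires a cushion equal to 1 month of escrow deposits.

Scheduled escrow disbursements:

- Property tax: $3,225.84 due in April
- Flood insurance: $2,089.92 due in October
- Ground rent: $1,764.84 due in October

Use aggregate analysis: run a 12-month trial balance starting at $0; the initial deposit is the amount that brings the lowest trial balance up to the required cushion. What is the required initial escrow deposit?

$1,770.15

Cushion = 1 × $590.05 = $590.05
Trial balance (start $0, +$590.05 each month, − disbursements):
  Jan: +$590.05 → $590.05
  Feb: +$590.05 → $1,180.10
  Mar: +$590.05 → $1,770.15
  Apr: +$590.05 − $3,225.84 → -$865.64
  May: +$590.05 → -$275.59
  Jun: +$590.05 → $314.46
  Jul: +$590.05 → $904.51
  Aug: +$590.05 → $1,494.56
  Sep: +$590.05 → $2,084.61
  Oct: +$590.05 − $3,854.76 → -$1,180.10
  Nov: +$590.05 → -$590.05
  Dec: +$590.05 → $0.00
Lowest trial balance = -$1,180.10 (Oct)
Initial deposit = cushion − low point = $590.05 − (-$1,180.10) = $1,770.15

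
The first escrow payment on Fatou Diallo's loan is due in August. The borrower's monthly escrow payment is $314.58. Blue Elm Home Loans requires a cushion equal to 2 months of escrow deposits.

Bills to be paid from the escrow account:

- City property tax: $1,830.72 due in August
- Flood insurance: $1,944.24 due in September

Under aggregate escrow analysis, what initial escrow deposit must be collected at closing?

$3,774.96

Cushion = 2 × $314.58 = $629.16
Trial balance (start $0, +$314.58 each month, − disbursements):
  Aug: +$314.58 − $1,830.72 → -$1,516.14
  Sep: +$314.58 − $1,944.24 → -$3,145.80
  Oct: +$314.58 → -$2,831.22
  Nov: +$314.58 → -$2,516.64
  Dec: +$314.58 → -$2,202.06
  Jan: +$314.58 → -$1,887.48
  Feb: +$314.58 → -$1,572.90
  Mar: +$314.58 → -$1,258.32
  Apr: +$314.58 → -$943.74
  May: +$314.58 → -$629.16
  Jun: +$314.58 → -$314.58
  Jul: +$314.58 → $0.00
Lowest trial balance = -$3,145.80 (Sep)
Initial deposit = cushion − low point = $629.16 − (-$3,145.80) = $3,774.96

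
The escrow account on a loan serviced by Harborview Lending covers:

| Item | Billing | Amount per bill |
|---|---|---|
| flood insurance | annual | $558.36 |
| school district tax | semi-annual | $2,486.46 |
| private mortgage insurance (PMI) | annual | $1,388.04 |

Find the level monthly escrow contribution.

$576.61

Flood insurance = $558.36 annually
School district tax = $2,486.46 × 2 = $4,972.92 annually
Private mortgage insurance (PMI) = $1,388.04 annually
Total annual escrow = $558.36 + $4,972.92 + $1,388.04 = $6,919.32
Monthly escrow = $6,919.32 ÷ 12 = $576.61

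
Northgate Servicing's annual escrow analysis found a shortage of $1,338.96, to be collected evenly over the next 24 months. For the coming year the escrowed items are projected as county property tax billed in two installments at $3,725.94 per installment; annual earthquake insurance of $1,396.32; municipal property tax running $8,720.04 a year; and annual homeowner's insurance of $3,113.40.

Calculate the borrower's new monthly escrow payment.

$1,779.26

County property tax — $3,725.94 × 2 = $7,451.88 per year
Earthquake insurance — $1,396.32 per year
Municipal property tax — $8,720.04 per year
Homeowner's insurance — $3,113.40 per year
Annual escrow total = $7,451.88 + $1,396.32 + $8,720.04 + $3,113.40 = $20,681.64
Per month = $20,681.64 / 12 = $1,723.47
Monthly shortage recovery: $1,338.96 ÷ 24 = $55.79
Adjusted monthly = $1,723.47 + $55.79 = $1,779.26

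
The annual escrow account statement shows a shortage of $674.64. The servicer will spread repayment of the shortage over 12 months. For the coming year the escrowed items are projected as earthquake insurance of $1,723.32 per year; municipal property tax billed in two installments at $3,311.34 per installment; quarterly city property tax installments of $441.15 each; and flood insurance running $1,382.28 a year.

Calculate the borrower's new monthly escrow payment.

$1,013.96

Earthquake insurance = $1,723.32 per year
Municipal property tax = $3,311.34 × 2 = $6,622.68 per year
City property tax = $441.15 × 4 = $1,764.60 per year
Flood insurance = $1,382.28 per year
Yearly total = $1,723.32 + $6,622.68 + $1,764.60 + $1,382.28 = $11,492.88
Monthly escrow = $11,492.88 / 12 = $957.74
Shortage per month = $674.64 ÷ 12 = $56.22
New monthly escrow = $957.74 + $56.22 = $1,013.96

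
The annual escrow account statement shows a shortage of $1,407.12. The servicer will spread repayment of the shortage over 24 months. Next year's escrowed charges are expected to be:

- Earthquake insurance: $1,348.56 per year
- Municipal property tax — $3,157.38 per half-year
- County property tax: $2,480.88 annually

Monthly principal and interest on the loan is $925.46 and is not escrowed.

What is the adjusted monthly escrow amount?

Earthquake insurance: $1,348.56 annually
Municipal property tax: $3,157.38 × 2 = $6,314.76 annually
County property tax: $2,480.88 annually
Total per year = $10,144.20
Base monthly escrow = $10,144.20 ÷ 12 = $845.35
Monthly shortage recovery: $1,407.12 / 24 = $58.63
Adjusted monthly = $845.35 + $58.63 = $903.98

$903.98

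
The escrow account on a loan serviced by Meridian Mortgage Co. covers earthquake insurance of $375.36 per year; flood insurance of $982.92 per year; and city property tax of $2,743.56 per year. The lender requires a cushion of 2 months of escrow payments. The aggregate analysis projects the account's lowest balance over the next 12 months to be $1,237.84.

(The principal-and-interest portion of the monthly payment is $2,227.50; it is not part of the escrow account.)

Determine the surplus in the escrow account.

Earthquake insurance: $375.36/yr
Flood insurance: $982.92/yr
City property tax: $2,743.56/yr
Yearly total = $375.36 + $982.92 + $2,743.56 = $4,101.84
Monthly = $4,101.84 ÷ 12 = $341.82
Required cushion = 2 × $341.82 = $683.64
Surplus = $1,237.84 − $683.64 = $554.20

$554.20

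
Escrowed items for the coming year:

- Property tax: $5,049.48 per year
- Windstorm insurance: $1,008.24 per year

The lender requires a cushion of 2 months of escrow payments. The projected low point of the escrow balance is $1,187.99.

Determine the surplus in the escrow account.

$178.37

Property tax = $5,049.48
Windstorm insurance = $1,008.24
Yearly total = $5,049.48 + $1,008.24 = $6,057.72
Monthly = $6,057.72 / 12 = $504.81
Required reserve = 2 × $504.81 = $1,009.62
Surplus = $1,187.99 − $1,009.62 = $178.37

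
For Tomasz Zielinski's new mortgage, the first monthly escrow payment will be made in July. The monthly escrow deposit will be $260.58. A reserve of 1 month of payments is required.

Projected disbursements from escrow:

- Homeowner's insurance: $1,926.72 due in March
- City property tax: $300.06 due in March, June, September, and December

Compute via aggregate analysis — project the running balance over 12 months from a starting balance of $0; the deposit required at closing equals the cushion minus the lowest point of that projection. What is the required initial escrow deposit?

Cushion = 1 × $260.58 = $260.58
Trial balance (start $0, +$260.58 each month, − disbursements):
  Jul: +$260.58 → $260.58
  Aug: +$260.58 → $521.16
  Sep: +$260.58 − $300.06 → $481.68
  Oct: +$260.58 → $742.26
  Nov: +$260.58 → $1,002.84
  Dec: +$260.58 − $300.06 → $963.36
  Jan: +$260.58 → $1,223.94
  Feb: +$260.58 → $1,484.52
  Mar: +$260.58 − $2,226.78 → -$481.68
  Apr: +$260.58 → -$221.10
  May: +$260.58 → $39.48
  Jun: +$260.58 − $300.06 → $0.00
Lowest trial balance = -$481.68 (Mar)
Initial deposit = cushion − low point = $260.58 − (-$481.68) = $742.26

$742.26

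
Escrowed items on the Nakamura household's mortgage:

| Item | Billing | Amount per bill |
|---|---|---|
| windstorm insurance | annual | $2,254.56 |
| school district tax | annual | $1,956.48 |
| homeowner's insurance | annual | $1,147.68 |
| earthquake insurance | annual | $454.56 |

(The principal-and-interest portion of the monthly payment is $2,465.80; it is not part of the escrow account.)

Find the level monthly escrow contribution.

Windstorm insurance: $2,254.56 annually
School district tax: $1,956.48 annually
Homeowner's insurance: $1,147.68 annually
Earthquake insurance: $454.56 annually
Total annual escrow = $2,254.56 + $1,956.48 + $1,147.68 + $454.56 = $5,813.28
Base monthly escrow = $5,813.28 / 12 = $484.44

$484.44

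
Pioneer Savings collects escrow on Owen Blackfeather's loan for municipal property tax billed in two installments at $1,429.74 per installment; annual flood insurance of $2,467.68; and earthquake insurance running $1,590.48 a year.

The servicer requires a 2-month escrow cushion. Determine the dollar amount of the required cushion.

$1,152.94

Municipal property tax = $1,429.74 × 2 = $2,859.48 per year
Flood insurance = $2,467.68 per year
Earthquake insurance = $1,590.48 per year
Total per year = $6,917.64
Monthly escrow = $6,917.64 ÷ 12 = $576.47
Cushion = 2 × $576.47 = $1,152.94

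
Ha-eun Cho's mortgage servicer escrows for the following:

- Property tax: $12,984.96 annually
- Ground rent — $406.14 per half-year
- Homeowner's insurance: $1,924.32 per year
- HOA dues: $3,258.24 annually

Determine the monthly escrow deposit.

Property tax: $12,984.96 per year
Ground rent: $406.14 × 2 = $812.28 per year
Homeowner's insurance: $1,924.32 per year
HOA dues: $3,258.24 per year
Annual escrow total = $12,984.96 + $812.28 + $1,924.32 + $3,258.24 = $18,979.80
Per month = $18,979.80 ÷ 12 = $1,581.65

$1,581.65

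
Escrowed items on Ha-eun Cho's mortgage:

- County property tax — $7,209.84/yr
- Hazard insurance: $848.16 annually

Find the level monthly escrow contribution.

County property tax = $7,209.84
Hazard insurance = $848.16
Yearly total = $7,209.84 + $848.16 = $8,058.00
Monthly = $8,058.00 ÷ 12 = $671.50

$671.50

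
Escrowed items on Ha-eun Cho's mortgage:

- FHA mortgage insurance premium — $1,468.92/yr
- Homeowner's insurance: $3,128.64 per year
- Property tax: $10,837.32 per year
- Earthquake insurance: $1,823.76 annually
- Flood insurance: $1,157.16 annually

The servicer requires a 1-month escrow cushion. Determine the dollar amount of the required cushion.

$1,534.65

FHA mortgage insurance premium = $1,468.92 per year
Homeowner's insurance = $3,128.64 per year
Property tax = $10,837.32 per year
Earthquake insurance = $1,823.76 per year
Flood insurance = $1,157.16 per year
Annual escrow total = $18,415.80
Base monthly escrow = $18,415.80 ÷ 12 = $1,534.65
Cushion = 1 × $1,534.65 = $1,534.65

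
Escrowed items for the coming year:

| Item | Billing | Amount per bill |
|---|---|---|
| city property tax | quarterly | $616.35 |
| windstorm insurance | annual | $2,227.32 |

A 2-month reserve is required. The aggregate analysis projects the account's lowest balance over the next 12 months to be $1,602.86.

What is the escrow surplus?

City property tax: $616.35 × 4 = $2,465.40 annually
Windstorm insurance: $2,227.32 annually
Combined annual = $4,692.72
Monthly = $4,692.72 / 12 = $391.06
Cushion = 2 × $391.06 = $782.12
Surplus = $1,602.86 − $782.12 = $820.74

$820.74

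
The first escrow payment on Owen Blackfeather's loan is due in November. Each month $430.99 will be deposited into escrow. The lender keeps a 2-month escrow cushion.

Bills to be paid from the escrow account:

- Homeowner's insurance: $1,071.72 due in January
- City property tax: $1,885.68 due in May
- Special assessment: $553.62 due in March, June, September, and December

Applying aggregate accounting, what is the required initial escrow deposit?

Cushion = 2 × $430.99 = $861.98
Trial balance (start $0, +$430.99 each month, − disbursements):
  Nov: +$430.99 → $430.99
  Dec: +$430.99 − $553.62 → $308.36
  Jan: +$430.99 − $1,071.72 → -$332.37
  Feb: +$430.99 → $98.62
  Mar: +$430.99 − $553.62 → -$24.01
  Apr: +$430.99 → $406.98
  May: +$430.99 − $1,885.68 → -$1,047.71
  Jun: +$430.99 − $553.62 → -$1,170.34
  Jul: +$430.99 → -$739.35
  Aug: +$430.99 → -$308.36
  Sep: +$430.99 − $553.62 → -$430.99
  Oct: +$430.99 → $0.00
Lowest trial balance = -$1,170.34 (Jun)
Initial deposit = cushion − low point = $861.98 − (-$1,170.34) = $2,032.32

$2,032.32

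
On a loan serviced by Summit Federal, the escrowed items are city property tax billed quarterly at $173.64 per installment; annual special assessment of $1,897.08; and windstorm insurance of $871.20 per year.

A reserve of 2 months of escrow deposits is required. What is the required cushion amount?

$577.14

City property tax — $173.64 × 4 = $694.56 annually
Special assessment — $1,897.08 annually
Windstorm insurance — $871.20 annually
Combined annual = $3,462.84
Monthly = $3,462.84 ÷ 12 = $288.57
Required cushion = 2 × $288.57 = $577.14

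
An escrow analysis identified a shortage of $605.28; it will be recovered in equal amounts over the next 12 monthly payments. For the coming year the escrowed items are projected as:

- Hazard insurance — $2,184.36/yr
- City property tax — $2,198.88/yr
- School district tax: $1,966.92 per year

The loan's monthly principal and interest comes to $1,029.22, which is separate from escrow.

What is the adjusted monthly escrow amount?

$579.62

Hazard insurance: $2,184.36
City property tax: $2,198.88
School district tax: $1,966.92
Annual escrow total = $2,184.36 + $2,198.88 + $1,966.92 = $6,350.16
Monthly escrow = $6,350.16 ÷ 12 = $529.18
Shortage spread = $605.28 / 12 = $50.44/mo
Adjusted monthly = $529.18 + $50.44 = $579.62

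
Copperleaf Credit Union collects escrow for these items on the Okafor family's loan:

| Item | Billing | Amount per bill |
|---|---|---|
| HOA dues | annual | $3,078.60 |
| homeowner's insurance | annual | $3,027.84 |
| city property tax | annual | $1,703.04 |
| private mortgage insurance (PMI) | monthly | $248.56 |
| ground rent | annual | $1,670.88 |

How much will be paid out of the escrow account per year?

HOA dues = $3,078.60
Homeowner's insurance = $3,027.84
City property tax = $1,703.04
Private mortgage insurance (PMI) = $248.56 × 12 = $2,982.72
Ground rent = $1,670.88
Combined annual = $3,078.60 + $3,027.84 + $1,703.04 + $2,982.72 + $1,670.88 = $12,463.08

$12,463.08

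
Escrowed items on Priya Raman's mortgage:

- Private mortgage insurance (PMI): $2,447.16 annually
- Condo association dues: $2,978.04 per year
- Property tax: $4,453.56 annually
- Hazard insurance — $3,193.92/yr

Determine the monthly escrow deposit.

$1,089.39

Private mortgage insurance (PMI) — $2,447.16 annually
Condo association dues — $2,978.04 annually
Property tax — $4,453.56 annually
Hazard insurance — $3,193.92 annually
Total per year = $2,447.16 + $2,978.04 + $4,453.56 + $3,193.92 = $13,072.68
Monthly = $13,072.68 ÷ 12 = $1,089.39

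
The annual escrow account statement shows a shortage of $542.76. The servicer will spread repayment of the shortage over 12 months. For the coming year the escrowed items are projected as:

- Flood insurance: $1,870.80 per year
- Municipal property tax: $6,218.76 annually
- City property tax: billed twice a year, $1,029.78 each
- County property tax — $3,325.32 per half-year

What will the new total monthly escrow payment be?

Flood insurance = $1,870.80/yr
Municipal property tax = $6,218.76/yr
City property tax = $1,029.78 × 2 = $2,059.56/yr
County property tax = $3,325.32 × 2 = $6,650.64/yr
Combined annual = $16,799.76
Base monthly escrow = $16,799.76 ÷ 12 = $1,399.98
Shortage spread = $542.76 / 12 = $45.23/mo
New monthly escrow = $1,399.98 + $45.23 = $1,445.21

$1,445.21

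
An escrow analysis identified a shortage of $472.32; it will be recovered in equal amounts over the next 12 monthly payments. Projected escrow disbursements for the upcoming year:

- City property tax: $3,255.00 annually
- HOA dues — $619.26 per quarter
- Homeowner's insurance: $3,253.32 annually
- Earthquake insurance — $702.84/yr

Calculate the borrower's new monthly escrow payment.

$846.71

City property tax: $3,255.00 annually
HOA dues: $619.26 × 4 = $2,477.04 annually
Homeowner's insurance: $3,253.32 annually
Earthquake insurance: $702.84 annually
Combined annual = $3,255.00 + $2,477.04 + $3,253.32 + $702.84 = $9,688.20
Monthly escrow = $9,688.20 ÷ 12 = $807.35
Shortage per month = $472.32 / 12 = $39.36
Adjusted monthly = $807.35 + $39.36 = $846.71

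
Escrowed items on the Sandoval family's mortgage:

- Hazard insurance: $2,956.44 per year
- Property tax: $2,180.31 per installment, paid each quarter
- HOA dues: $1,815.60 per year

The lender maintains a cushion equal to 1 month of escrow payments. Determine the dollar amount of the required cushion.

$1,124.44

Hazard insurance = $2,956.44 per year
Property tax = $2,180.31 × 4 = $8,721.24 per year
HOA dues = $1,815.60 per year
Total per year = $2,956.44 + $8,721.24 + $1,815.60 = $13,493.28
Monthly = $13,493.28 ÷ 12 = $1,124.44
Reserve = 1 × $1,124.44 = $1,124.44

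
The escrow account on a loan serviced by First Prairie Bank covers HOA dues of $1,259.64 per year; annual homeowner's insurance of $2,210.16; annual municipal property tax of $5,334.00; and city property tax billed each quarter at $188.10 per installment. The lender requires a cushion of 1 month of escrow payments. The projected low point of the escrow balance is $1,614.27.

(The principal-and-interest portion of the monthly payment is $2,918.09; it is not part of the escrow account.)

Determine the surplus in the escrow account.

$817.92

HOA dues — $1,259.64/yr
Homeowner's insurance — $2,210.16/yr
Municipal property tax — $5,334.00/yr
City property tax — $188.10 × 4 = $752.40/yr
Annual escrow total = $9,556.20
Per month = $9,556.20 ÷ 12 = $796.35
Required cushion = 1 × $796.35 = $796.35
Surplus = $1,614.27 − $796.35 = $817.92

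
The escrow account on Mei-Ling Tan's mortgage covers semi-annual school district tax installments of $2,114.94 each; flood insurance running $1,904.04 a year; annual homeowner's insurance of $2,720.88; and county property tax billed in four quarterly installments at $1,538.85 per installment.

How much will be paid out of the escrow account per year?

School district tax = $2,114.94 × 2 = $4,229.88/yr
Flood insurance = $1,904.04/yr
Homeowner's insurance = $2,720.88/yr
County property tax = $1,538.85 × 4 = $6,155.40/yr
Combined annual = $15,010.20

$15,010.20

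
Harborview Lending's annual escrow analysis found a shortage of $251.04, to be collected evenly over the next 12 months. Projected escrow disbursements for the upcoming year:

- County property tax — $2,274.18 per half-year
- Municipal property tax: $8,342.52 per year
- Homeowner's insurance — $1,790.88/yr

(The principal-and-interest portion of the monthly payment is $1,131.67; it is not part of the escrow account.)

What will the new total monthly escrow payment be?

$1,244.40

County property tax: $2,274.18 × 2 = $4,548.36 per year
Municipal property tax: $8,342.52 per year
Homeowner's insurance: $1,790.88 per year
Annual escrow total = $4,548.36 + $8,342.52 + $1,790.88 = $14,681.76
Monthly = $14,681.76 ÷ 12 = $1,223.48
Monthly shortage recovery: $251.04 ÷ 12 = $20.92
New monthly escrow = $1,223.48 + $20.92 = $1,244.40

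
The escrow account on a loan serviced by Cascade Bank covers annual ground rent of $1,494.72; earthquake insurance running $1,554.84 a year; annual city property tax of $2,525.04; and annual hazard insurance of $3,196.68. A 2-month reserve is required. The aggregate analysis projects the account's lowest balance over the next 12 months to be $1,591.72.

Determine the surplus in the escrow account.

Ground rent: $1,494.72 per year
Earthquake insurance: $1,554.84 per year
City property tax: $2,525.04 per year
Hazard insurance: $3,196.68 per year
Total annual escrow = $8,771.28
Monthly escrow = $8,771.28 ÷ 12 = $730.94
Cushion = 2 × $730.94 = $1,461.88
Excess over cushion: $1,591.72 − $1,461.88 = $129.84

$129.84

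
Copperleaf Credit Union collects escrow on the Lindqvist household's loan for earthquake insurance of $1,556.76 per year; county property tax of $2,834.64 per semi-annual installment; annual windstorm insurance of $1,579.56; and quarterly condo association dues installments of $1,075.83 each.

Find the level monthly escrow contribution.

Earthquake insurance = $1,556.76/yr
County property tax = $2,834.64 × 2 = $5,669.28/yr
Windstorm insurance = $1,579.56/yr
Condo association dues = $1,075.83 × 4 = $4,303.32/yr
Total per year = $1,556.76 + $5,669.28 + $1,579.56 + $4,303.32 = $13,108.92
Per month = $13,108.92 / 12 = $1,092.41

$1,092.41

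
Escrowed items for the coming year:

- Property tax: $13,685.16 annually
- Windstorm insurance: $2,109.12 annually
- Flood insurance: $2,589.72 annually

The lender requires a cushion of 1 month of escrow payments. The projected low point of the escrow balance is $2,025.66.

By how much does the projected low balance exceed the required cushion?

Property tax: $13,685.16 per year
Windstorm insurance: $2,109.12 per year
Flood insurance: $2,589.72 per year
Combined annual = $13,685.16 + $2,109.12 + $2,589.72 = $18,384.00
Monthly escrow = $18,384.00 / 12 = $1,532.00
Required cushion = 1 × $1,532.00 = $1,532.00
Excess over cushion: $2,025.66 − $1,532.00 = $493.66

$493.66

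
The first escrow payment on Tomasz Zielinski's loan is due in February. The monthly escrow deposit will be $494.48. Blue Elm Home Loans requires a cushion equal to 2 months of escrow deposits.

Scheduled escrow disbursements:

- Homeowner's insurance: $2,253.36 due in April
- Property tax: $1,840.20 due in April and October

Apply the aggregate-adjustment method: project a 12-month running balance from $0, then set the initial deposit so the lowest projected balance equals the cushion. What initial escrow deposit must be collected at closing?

$3,599.08

Cushion = 2 × $494.48 = $988.96
Trial balance (start $0, +$494.48 each month, − disbursements):
  Feb: +$494.48 → $494.48
  Mar: +$494.48 → $988.96
  Apr: +$494.48 − $4,093.56 → -$2,610.12
  May: +$494.48 → -$2,115.64
  Jun: +$494.48 → -$1,621.16
  Jul: +$494.48 → -$1,126.68
  Aug: +$494.48 → -$632.20
  Sep: +$494.48 → -$137.72
  Oct: +$494.48 − $1,840.20 → -$1,483.44
  Nov: +$494.48 → -$988.96
  Dec: +$494.48 → -$494.48
  Jan: +$494.48 → $0.00
Lowest trial balance = -$2,610.12 (Apr)
Initial deposit = cushion − low point = $988.96 − (-$2,610.12) = $3,599.08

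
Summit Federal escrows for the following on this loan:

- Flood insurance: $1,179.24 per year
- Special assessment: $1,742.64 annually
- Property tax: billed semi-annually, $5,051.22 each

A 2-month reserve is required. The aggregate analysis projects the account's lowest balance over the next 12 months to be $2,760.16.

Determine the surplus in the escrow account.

$589.44

Flood insurance — $1,179.24 annually
Special assessment — $1,742.64 annually
Property tax — $5,051.22 × 2 = $10,102.44 annually
Combined annual = $1,179.24 + $1,742.64 + $10,102.44 = $13,024.32
Per month = $13,024.32 / 12 = $1,085.36
Cushion = 2 × $1,085.36 = $2,170.72
Surplus = $2,760.16 − $2,170.72 = $589.44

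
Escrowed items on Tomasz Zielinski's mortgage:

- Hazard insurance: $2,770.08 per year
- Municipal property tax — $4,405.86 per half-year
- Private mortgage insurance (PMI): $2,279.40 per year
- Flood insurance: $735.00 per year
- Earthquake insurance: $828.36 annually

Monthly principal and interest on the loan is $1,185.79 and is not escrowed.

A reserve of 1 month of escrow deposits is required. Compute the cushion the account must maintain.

$1,285.38

Hazard insurance — $2,770.08 annually
Municipal property tax — $4,405.86 × 2 = $8,811.72 annually
Private mortgage insurance (PMI) — $2,279.40 annually
Flood insurance — $735.00 annually
Earthquake insurance — $828.36 annually
Combined annual = $2,770.08 + $8,811.72 + $2,279.40 + $735.00 + $828.36 = $15,424.56
Per month = $15,424.56 ÷ 12 = $1,285.38
Required cushion = 1 × $1,285.38 = $1,285.38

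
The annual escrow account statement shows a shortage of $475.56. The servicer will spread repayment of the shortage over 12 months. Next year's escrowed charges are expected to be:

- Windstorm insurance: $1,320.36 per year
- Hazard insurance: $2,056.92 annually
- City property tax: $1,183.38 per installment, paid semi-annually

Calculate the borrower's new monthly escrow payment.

Windstorm insurance — $1,320.36 annually
Hazard insurance — $2,056.92 annually
City property tax — $1,183.38 × 2 = $2,366.76 annually
Total annual escrow = $1,320.36 + $2,056.92 + $2,366.76 = $5,744.04
Base monthly escrow = $5,744.04 ÷ 12 = $478.67
Shortage per month = $475.56 ÷ 12 = $39.63
New monthly escrow = $478.67 + $39.63 = $518.30

$518.30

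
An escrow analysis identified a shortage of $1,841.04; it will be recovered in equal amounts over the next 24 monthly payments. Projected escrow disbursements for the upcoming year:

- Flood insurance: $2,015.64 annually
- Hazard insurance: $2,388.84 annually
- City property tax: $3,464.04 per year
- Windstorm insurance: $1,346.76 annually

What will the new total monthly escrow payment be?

$844.65

Flood insurance — $2,015.64
Hazard insurance — $2,388.84
City property tax — $3,464.04
Windstorm insurance — $1,346.76
Combined annual = $2,015.64 + $2,388.84 + $3,464.04 + $1,346.76 = $9,215.28
Per month = $9,215.28 / 12 = $767.94
Monthly shortage recovery: $1,841.04 / 24 = $76.71
New monthly escrow = $767.94 + $76.71 = $844.65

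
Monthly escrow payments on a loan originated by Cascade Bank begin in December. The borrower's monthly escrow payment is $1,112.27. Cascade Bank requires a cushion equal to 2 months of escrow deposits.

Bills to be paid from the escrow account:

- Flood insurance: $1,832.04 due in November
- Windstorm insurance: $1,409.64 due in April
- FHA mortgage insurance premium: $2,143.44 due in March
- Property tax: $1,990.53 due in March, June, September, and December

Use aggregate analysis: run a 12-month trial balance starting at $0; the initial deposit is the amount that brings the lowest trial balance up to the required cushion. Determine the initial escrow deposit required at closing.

Cushion = 2 × $1,112.27 = $2,224.54
Trial balance (start $0, +$1,112.27 each month, − disbursements):
  Dec: +$1,112.27 − $1,990.53 → -$878.26
  Jan: +$1,112.27 → $234.01
  Feb: +$1,112.27 → $1,346.28
  Mar: +$1,112.27 − $4,133.97 → -$1,675.42
  Apr: +$1,112.27 − $1,409.64 → -$1,972.79
  May: +$1,112.27 → -$860.52
  Jun: +$1,112.27 − $1,990.53 → -$1,738.78
  Jul: +$1,112.27 → -$626.51
  Aug: +$1,112.27 → $485.76
  Sep: +$1,112.27 − $1,990.53 → -$392.50
  Oct: +$1,112.27 → $719.77
  Nov: +$1,112.27 − $1,832.04 → $0.00
Lowest trial balance = -$1,972.79 (Apr)
Initial deposit = cushion − low point = $2,224.54 − (-$1,972.79) = $4,197.33

$4,197.33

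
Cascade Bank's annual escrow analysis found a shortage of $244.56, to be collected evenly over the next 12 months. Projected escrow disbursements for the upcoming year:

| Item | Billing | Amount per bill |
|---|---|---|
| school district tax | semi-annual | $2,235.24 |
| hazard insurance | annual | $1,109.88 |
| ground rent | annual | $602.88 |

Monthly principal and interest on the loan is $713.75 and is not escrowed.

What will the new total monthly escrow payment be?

$535.65

School district tax: $2,235.24 × 2 = $4,470.48 per year
Hazard insurance: $1,109.88 per year
Ground rent: $602.88 per year
Total annual escrow = $6,183.24
Per month = $6,183.24 / 12 = $515.27
Shortage per month = $244.56 / 12 = $20.38
Adjusted monthly = $515.27 + $20.38 = $535.65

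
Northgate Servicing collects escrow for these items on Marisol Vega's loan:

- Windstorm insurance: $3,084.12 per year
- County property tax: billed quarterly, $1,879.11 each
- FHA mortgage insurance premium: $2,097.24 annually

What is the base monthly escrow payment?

$1,058.15

Windstorm insurance — $3,084.12 annually
County property tax — $1,879.11 × 4 = $7,516.44 annually
FHA mortgage insurance premium — $2,097.24 annually
Total per year = $3,084.12 + $7,516.44 + $2,097.24 = $12,697.80
Monthly escrow = $12,697.80 ÷ 12 = $1,058.15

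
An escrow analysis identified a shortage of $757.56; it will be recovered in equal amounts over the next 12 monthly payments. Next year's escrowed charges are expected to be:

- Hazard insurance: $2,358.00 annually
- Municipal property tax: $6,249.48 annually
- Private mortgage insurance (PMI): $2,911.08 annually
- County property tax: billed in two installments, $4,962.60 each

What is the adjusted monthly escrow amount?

Hazard insurance — $2,358.00 annually
Municipal property tax — $6,249.48 annually
Private mortgage insurance (PMI) — $2,911.08 annually
County property tax — $4,962.60 × 2 = $9,925.20 annually
Annual escrow total = $21,443.76
Monthly escrow = $21,443.76 ÷ 12 = $1,786.98
Shortage per month = $757.56 ÷ 12 = $63.13
New monthly escrow = $1,786.98 + $63.13 = $1,850.11

$1,850.11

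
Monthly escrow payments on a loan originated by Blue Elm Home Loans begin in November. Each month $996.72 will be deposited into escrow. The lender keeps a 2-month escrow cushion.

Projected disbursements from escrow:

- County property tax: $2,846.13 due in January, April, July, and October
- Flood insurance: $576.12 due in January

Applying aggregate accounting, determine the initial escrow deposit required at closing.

$2,425.53

Cushion = 2 × $996.72 = $1,993.44
Trial balance (start $0, +$996.72 each month, − disbursements):
  Nov: +$996.72 → $996.72
  Dec: +$996.72 → $1,993.44
  Jan: +$996.72 − $3,422.25 → -$432.09
  Feb: +$996.72 → $564.63
  Mar: +$996.72 → $1,561.35
  Apr: +$996.72 − $2,846.13 → -$288.06
  May: +$996.72 → $708.66
  Jun: +$996.72 → $1,705.38
  Jul: +$996.72 − $2,846.13 → -$144.03
  Aug: +$996.72 → $852.69
  Sep: +$996.72 → $1,849.41
  Oct: +$996.72 − $2,846.13 → $0.00
Lowest trial balance = -$432.09 (Jan)
Initial deposit = cushion − low point = $1,993.44 − (-$432.09) = $2,425.53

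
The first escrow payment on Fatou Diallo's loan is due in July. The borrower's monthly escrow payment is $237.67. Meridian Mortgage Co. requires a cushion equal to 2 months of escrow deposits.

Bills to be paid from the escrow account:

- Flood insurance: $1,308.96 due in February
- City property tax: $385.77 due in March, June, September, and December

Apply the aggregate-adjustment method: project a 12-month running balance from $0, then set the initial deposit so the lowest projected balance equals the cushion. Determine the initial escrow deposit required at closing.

$802.58

Cushion = 2 × $237.67 = $475.34
Trial balance (start $0, +$237.67 each month, − disbursements):
  Jul: +$237.67 → $237.67
  Aug: +$237.67 → $475.34
  Sep: +$237.67 − $385.77 → $327.24
  Oct: +$237.67 → $564.91
  Nov: +$237.67 → $802.58
  Dec: +$237.67 − $385.77 → $654.48
  Jan: +$237.67 → $892.15
  Feb: +$237.67 − $1,308.96 → -$179.14
  Mar: +$237.67 − $385.77 → -$327.24
  Apr: +$237.67 → -$89.57
  May: +$237.67 → $148.10
  Jun: +$237.67 − $385.77 → $0.00
Lowest trial balance = -$327.24 (Mar)
Initial deposit = cushion − low point = $475.34 − (-$327.24) = $802.58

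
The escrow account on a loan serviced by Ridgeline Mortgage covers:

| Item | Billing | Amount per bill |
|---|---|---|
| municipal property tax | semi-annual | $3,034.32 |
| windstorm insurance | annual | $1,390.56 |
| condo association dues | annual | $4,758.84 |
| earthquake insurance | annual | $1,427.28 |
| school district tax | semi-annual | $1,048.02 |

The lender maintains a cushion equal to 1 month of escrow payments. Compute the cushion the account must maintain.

Municipal property tax = $3,034.32 × 2 = $6,068.64 per year
Windstorm insurance = $1,390.56 per year
Condo association dues = $4,758.84 per year
Earthquake insurance = $1,427.28 per year
School district tax = $1,048.02 × 2 = $2,096.04 per year
Total annual escrow = $6,068.64 + $1,390.56 + $4,758.84 + $1,427.28 + $2,096.04 = $15,741.36
Monthly = $15,741.36 / 12 = $1,311.78
Required cushion = 1 × $1,311.78 = $1,311.78

$1,311.78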